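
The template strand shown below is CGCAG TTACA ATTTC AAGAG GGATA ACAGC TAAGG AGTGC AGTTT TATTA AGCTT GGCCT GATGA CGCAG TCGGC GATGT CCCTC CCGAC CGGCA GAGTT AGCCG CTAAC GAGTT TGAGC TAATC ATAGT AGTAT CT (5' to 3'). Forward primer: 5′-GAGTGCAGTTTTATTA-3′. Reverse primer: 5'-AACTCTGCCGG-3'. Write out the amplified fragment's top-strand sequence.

Scanning the template, GAGTGCAGTTTTATTA occurs at positions 35–50; this primer anneals to the bottom strand there with its 3' end pointing downstream.
The reverse primer's reverse complement is CCGGCAGAGTT, which matches the template at positions 90–100.
The product is the template from position 35 through 100 (66 bp).

5'-GAGTGCAGTTTTATTAAGCTTGGCCTGATGACGCAGTCGGCGATGTCCCTCCCGACCGGCAGAGTT-3'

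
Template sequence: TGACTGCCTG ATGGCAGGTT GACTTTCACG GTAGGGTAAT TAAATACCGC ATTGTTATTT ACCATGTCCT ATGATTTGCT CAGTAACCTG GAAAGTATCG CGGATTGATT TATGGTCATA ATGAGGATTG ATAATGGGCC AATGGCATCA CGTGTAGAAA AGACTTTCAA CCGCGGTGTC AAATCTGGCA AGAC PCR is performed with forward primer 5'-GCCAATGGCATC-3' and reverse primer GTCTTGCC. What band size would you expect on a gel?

The forward primer matches the template at positions 138–149.
Reverse complement of the reverse primer: GGCAAGAC. This occurs on the top strand at positions 187–194.
The product runs from position 138 to position 194, so its length is 194 − 138 + 1 = 57 bp.

57 bp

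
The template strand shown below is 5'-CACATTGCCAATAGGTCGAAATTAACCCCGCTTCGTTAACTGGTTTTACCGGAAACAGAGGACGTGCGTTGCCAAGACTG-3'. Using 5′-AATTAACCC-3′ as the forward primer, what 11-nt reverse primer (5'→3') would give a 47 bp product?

5'-CACGTCCTCTG-3'

The forward primer binds at positions 20–28, so a 47 bp product ends at position 20 + 47 − 1 = 66.
The reverse primer anneals to the top strand over positions 56–66, i.e. to CAGAGGACGTG.
Its sequence written 5'→3' is the reverse complement: CACGTCCTCTG.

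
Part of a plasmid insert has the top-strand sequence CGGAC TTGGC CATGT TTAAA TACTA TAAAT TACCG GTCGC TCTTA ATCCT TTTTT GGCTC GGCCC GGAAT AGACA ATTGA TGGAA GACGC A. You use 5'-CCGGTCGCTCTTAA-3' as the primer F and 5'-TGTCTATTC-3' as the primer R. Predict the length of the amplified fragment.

43 bp

Scanning the template, CCGGTCGCTCTTAA occurs at positions 33–46; this primer anneals to the bottom strand there with its 3' end pointing downstream.
The reverse primer's reverse complement is GAATAGACA, which matches the template at positions 67–75.
Amplicon spans positions 33–75: 43 bp.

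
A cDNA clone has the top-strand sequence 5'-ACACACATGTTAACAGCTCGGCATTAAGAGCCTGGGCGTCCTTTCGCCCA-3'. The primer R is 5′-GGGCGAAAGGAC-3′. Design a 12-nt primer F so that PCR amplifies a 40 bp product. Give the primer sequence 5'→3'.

The reverse primer's reverse complement GTCCTTTCGCCC matches the template at positions 38–49, so the product ends at position 49.
A 40 bp product then starts at position 49 − 40 + 1 = 10.
The forward primer is identical to the top strand there: TTAACAGCTCGG.

5'-TTAACAGCTCGG-3'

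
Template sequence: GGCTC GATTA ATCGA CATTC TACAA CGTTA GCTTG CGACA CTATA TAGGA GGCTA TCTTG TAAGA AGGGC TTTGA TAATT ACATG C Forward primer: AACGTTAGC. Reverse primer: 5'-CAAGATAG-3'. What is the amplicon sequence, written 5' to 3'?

The forward primer matches the template at positions 24–32.
The reverse primer's reverse complement is CTATCTTG, which matches the template at positions 53–60.
The product is the template from position 24 through 60 (37 bp).

5'-AACGTTAGCTTGCGACACTATATAGGAGGCTATCTTG-3'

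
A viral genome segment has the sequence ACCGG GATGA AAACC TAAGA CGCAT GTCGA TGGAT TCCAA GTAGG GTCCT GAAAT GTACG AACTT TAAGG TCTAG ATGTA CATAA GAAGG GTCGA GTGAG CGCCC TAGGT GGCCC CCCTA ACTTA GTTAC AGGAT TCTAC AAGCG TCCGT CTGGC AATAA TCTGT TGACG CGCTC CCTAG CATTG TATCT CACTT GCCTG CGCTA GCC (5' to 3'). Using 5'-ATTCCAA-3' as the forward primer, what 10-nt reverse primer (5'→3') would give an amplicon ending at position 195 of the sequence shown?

5'-AAGTGAGATA-3'

The forward primer binds at positions 34–40; the product's 3' end on the top strand is position 195.
The reverse primer anneals to the top strand over positions 186–195, i.e. to TATCTCACTT.
Its sequence written 5'→3' is the reverse complement: AAGTGAGATA.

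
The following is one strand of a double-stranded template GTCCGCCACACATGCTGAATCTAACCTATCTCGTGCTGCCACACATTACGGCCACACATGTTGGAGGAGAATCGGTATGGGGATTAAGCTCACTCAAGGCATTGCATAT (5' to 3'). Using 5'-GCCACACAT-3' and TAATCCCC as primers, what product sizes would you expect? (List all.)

82 bp, 49 bp, 36 bp

The forward primer GCCACACAT matches the top strand at positions 5–13, 38–46, 51–59.
The reverse primer's reverse complement is GGGGATTA, matching at positions 79–86.
Each forward site pairs with the reverse site to give a product ending at position 86: sizes 82, 49, 36 bp.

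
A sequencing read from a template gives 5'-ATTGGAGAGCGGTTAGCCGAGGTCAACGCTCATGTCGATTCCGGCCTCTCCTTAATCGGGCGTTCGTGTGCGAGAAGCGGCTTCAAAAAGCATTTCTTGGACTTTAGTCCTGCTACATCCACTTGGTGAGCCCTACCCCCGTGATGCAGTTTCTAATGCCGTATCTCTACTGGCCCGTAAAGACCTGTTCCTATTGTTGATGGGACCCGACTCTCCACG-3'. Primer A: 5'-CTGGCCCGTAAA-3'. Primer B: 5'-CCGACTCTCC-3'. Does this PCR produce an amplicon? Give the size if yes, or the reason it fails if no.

Primer A (CTGGCCCGTAAA) matches the top strand at positions 170–181 (3' end points downstream).
Primer B (CCGACTCTCC) also matches the top strand directly, at positions 207–216 — its reverse complement GGAGAGTCGG is not present.
Both primers anneal to the bottom strand with 3' ends pointing the same way, so neither can prime synthesis back toward the other.

No product — both primers anneal to the same strand and extend in the same direction.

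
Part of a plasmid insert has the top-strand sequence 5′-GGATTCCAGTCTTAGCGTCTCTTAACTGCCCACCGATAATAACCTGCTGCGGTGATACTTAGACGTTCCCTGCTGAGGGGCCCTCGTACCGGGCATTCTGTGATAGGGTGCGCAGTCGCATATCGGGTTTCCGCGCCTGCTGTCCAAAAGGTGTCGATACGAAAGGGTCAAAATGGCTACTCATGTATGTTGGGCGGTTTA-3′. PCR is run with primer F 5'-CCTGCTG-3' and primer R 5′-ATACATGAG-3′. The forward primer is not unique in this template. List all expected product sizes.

146 bp, 120 bp, 53 bp

The forward primer CCTGCTG matches the top strand at positions 43–49, 69–75, 136–142.
The reverse primer's reverse complement is CTCATGTAT, matching at positions 180–188.
Each forward site pairs with the reverse site to give a product ending at position 188: sizes 146, 120, 53 bp.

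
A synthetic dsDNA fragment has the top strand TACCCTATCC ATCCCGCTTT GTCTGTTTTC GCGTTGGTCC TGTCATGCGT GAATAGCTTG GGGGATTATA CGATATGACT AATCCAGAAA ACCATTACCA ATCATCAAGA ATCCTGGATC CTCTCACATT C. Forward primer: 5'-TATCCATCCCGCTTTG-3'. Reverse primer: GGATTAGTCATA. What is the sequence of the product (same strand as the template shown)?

The forward primer matches the template at positions 6–21.
Taking the reverse complement of GGATTAGTCATA gives TATGACTAATCC, found at positions 74–85 on the template; the primer anneals here to the top strand with its 3' end pointing upstream.
The product is the template from position 6 through 85 (80 bp).

5'-TATCCATCCCGCTTTGTCTGTTTTCGCGTTGGTCCTGTCATGCGTGAATAGCTTGGGGGATTATACGATATGACTAATCC-3'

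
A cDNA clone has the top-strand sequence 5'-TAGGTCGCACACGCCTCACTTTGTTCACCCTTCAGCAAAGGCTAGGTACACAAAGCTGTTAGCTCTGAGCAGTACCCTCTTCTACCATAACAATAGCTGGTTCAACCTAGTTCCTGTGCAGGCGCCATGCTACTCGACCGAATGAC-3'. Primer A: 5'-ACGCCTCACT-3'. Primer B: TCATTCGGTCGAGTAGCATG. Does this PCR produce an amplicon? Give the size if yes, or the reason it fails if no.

Yes — a 135 bp product.

Primer A (ACGCCTCACT) matches the top strand at positions 11–20; it acts as a forward primer.
Primer B's reverse complement is CATGCTACTCGACCGAATGA, matching the top strand at positions 126–145; it acts as a reverse primer.
The 3' ends face each other across positions 11–145, giving a 135 bp product.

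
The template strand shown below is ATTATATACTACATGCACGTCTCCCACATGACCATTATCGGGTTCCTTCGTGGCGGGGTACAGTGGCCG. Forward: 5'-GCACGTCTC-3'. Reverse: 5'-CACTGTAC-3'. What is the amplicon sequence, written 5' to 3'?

Scanning the template, GCACGTCTC occurs at positions 15–23; this primer anneals to the bottom strand there with its 3' end pointing downstream.
The reverse primer's reverse complement is GTACAGTG, which matches the template at positions 58–65.
The product is the template from position 15 through 65 (51 bp).

5'-GCACGTCTCCCACATGACCATTATCGGGTTCCTTCGTGGCGGGGTACAGTG-3'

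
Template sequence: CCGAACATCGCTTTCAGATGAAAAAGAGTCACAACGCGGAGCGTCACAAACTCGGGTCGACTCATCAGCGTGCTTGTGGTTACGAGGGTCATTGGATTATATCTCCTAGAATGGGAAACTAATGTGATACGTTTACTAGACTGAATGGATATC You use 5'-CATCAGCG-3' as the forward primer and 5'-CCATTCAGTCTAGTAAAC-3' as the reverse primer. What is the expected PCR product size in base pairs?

Scanning the template, CATCAGCG occurs at positions 63–70; this primer anneals to the bottom strand there with its 3' end pointing downstream.
Reverse complement of the reverse primer: GTTTACTAGACTGAATGG. This occurs on the top strand at positions 131–148.
The product runs from position 63 to position 148, so its length is 148 − 63 + 1 = 86 bp.

86 bp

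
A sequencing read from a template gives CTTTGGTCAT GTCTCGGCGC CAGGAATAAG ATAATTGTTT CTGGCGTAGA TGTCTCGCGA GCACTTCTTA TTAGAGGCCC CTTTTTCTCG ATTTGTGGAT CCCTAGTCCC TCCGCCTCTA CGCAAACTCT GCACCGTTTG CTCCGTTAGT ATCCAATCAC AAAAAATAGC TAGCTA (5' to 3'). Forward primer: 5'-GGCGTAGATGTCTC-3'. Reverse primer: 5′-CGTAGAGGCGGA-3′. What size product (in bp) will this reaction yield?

The forward primer matches the template at positions 43–56.
The reverse primer's reverse complement is TCCGCCTCTACG, which matches the template at positions 111–122.
Amplicon spans positions 43–122: 80 bp.

80 bp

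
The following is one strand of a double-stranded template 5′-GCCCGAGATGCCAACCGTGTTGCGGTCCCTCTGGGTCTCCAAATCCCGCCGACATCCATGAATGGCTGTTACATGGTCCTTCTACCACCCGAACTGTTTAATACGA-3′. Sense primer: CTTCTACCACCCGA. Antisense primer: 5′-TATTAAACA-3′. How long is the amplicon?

25 bp

The forward primer matches the template at positions 79–92.
Taking the reverse complement of TATTAAACA gives TGTTTAATA, found at positions 95–103 on the template; the primer anneals here to the top strand with its 3' end pointing upstream.
The product runs from position 79 to position 103, so its length is 103 − 79 + 1 = 25 bp.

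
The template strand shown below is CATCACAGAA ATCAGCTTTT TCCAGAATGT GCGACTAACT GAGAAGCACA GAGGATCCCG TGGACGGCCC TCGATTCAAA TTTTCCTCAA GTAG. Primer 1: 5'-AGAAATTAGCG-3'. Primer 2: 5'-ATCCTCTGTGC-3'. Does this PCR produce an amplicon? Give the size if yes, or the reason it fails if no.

No product — primer 1 has no binding site in the template.

Primer 1 (AGAAATTAGCG) does not match the top strand, and its reverse complement CGCTAATTTCT does not match either.
With no annealing site for primer 1, no amplification occurs.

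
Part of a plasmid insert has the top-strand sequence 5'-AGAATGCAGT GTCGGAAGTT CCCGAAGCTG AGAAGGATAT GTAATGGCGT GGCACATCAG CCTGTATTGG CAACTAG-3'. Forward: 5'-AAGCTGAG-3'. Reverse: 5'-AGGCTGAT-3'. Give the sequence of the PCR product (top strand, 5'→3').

Scanning the template, AAGCTGAG occurs at positions 25–32; this primer anneals to the bottom strand there with its 3' end pointing downstream.
The reverse primer's reverse complement is ATCAGCCT, which matches the template at positions 56–63.
The product is the template from position 25 through 63 (39 bp).

5'-AAGCTGAGAAGGATATGTAATGGCGTGGCACATCAGCCT-3'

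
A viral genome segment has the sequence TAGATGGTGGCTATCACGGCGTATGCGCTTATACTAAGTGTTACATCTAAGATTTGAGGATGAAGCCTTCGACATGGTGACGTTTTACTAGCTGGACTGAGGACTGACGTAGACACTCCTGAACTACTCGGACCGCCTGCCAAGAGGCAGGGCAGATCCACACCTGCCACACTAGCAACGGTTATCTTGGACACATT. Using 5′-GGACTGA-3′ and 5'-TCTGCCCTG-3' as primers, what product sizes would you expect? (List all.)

63 bp, 56 bp

The forward primer GGACTGA matches the top strand at positions 94–100, 101–107.
The reverse primer's reverse complement is CAGGGCAGA, matching at positions 148–156.
Each forward site pairs with the reverse site to give a product ending at position 156: sizes 63, 56 bp.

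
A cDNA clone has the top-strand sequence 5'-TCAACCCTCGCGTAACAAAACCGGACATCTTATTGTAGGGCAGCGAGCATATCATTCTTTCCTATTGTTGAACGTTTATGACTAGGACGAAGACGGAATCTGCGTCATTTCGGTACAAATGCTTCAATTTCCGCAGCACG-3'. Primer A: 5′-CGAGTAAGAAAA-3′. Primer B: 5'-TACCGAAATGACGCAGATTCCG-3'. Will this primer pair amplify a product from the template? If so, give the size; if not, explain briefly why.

Primer A (CGAGTAAGAAAA) does not match the top strand, and its reverse complement TTTTCTTACTCG does not match either.
With no annealing site for primer A, no amplification occurs.

No product — primer A has no binding site in the template.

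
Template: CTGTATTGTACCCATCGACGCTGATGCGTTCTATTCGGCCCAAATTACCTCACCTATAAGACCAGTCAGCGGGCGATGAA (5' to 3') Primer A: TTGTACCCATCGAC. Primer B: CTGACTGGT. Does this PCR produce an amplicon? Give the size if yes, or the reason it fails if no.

Yes — a 64 bp product.

Primer A (TTGTACCCATCGAC) matches the top strand at positions 6–19; it acts as a forward primer.
Primer B's reverse complement is ACCAGTCAG, matching the top strand at positions 61–69; it acts as a reverse primer.
The 3' ends face each other across positions 6–69, giving a 64 bp product.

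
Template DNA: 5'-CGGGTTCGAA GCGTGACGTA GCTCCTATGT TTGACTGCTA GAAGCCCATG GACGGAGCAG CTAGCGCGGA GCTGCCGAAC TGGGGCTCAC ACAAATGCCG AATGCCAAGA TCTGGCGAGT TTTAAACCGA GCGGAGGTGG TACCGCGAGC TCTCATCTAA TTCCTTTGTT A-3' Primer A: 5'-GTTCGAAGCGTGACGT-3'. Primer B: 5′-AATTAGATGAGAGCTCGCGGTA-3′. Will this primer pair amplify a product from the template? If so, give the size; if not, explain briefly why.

Yes — a 159 bp product.

Primer A (GTTCGAAGCGTGACGT) matches the top strand at positions 4–19; it acts as a forward primer.
Primer B's reverse complement is TACCGCGAGCTCTCATCTAATT, matching the top strand at positions 141–162; it acts as a reverse primer.
The 3' ends face each other across positions 4–162, giving a 159 bp product.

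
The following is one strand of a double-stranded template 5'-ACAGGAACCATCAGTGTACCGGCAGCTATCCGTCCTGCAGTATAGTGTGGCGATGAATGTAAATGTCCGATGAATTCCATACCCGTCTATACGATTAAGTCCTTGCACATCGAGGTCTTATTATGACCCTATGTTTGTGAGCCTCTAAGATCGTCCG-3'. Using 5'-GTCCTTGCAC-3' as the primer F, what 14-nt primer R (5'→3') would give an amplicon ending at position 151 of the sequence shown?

The forward primer binds at positions 99–108; the product's 3' end on the top strand is position 151.
The reverse primer anneals to the top strand over positions 138–151, i.e. to TGAGCCTCTAAGAT.
Its sequence written 5'→3' is the reverse complement: ATCTTAGAGGCTCA.

5'-ATCTTAGAGGCTCA-3'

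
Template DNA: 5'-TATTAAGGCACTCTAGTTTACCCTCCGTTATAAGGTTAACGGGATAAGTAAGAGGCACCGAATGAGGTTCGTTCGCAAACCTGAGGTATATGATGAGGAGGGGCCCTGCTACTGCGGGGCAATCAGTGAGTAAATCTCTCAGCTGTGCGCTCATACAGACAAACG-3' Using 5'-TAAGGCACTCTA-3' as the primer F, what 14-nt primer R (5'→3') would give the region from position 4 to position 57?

The product's 3' end on the top strand is position 57.
The reverse primer anneals to the top strand over positions 44–57, i.e. to ATAAGTAAGAGGCA.
Its sequence written 5'→3' is the reverse complement: TGCCTCTTACTTAT.

5'-TGCCTCTTACTTAT-3'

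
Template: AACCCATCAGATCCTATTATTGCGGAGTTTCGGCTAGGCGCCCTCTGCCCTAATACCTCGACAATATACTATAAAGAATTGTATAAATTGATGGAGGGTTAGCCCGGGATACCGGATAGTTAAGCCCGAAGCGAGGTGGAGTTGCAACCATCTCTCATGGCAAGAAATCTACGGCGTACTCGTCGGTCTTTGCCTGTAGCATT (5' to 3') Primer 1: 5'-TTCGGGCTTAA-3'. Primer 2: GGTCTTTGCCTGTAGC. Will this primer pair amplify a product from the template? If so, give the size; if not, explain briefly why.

Primer 1 (TTCGGGCTTAA) has reverse complement TTAAGCCCGAA, which matches the top strand at positions 120–130; primer 1 anneals to the top strand there with its 3' end pointing upstream toward position 120.
Primer 2 (GGTCTTTGCCTGTAGC) matches the top strand directly at positions 185–200; it anneals to the bottom strand with its 3' end pointing downstream toward position 200.
The 3' ends diverge (primer 1 extends toward position 1, primer 2 toward position 203), so the primers never converge on a shared product.

No product — the primers' 3' ends point away from each other.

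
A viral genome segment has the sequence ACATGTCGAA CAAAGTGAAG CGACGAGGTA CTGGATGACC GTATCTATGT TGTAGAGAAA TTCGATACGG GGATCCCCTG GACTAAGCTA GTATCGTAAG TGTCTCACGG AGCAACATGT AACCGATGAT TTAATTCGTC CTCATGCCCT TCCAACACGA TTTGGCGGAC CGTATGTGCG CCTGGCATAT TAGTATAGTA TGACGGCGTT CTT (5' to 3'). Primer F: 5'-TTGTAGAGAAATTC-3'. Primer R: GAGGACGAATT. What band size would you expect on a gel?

The forward primer matches the template at positions 50–63.
Taking the reverse complement of GAGGACGAATT gives AATTCGTCCTC, found at positions 133–143 on the template; the primer anneals here to the top strand with its 3' end pointing upstream.
Product length = (reverse-primer end) − (forward-primer start) + 1 = 143 − 50 + 1 = 94 bp.

94 bp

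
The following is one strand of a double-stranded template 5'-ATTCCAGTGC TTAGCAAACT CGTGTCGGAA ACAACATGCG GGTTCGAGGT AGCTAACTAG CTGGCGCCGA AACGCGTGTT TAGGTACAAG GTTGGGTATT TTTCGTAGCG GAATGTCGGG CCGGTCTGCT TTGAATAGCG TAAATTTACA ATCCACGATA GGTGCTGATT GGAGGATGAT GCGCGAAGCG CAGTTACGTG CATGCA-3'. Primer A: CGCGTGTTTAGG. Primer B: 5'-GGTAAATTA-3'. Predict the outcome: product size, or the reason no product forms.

No product — primer B has no binding site in the template.

Primer B (GGTAAATTA) does not match the top strand, and its reverse complement TAATTTACC does not match either.
With no annealing site for primer B, no amplification occurs.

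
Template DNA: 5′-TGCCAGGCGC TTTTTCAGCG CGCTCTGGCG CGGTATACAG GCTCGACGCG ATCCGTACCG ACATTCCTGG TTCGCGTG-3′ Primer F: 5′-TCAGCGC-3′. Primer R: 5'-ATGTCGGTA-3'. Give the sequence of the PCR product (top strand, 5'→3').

The forward primer matches the template at positions 15–21.
Taking the reverse complement of ATGTCGGTA gives TACCGACAT, found at positions 56–64 on the template; the primer anneals here to the top strand with its 3' end pointing upstream.
The product is the template from position 15 through 64 (50 bp).

5'-TCAGCGCGCTCTGGCGCGGTATACAGGCTCGACGCGATCCGTACCGACAT-3'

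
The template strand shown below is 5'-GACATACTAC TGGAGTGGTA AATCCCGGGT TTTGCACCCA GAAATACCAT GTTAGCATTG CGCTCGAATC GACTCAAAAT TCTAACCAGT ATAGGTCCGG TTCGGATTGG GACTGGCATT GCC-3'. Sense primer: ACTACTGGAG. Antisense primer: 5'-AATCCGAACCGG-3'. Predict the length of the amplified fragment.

103 bp

Forward primer ACTACTGGAG is found on the top strand at positions 6–15.
Reverse complement of the reverse primer: CCGGTTCGGATT. This occurs on the top strand at positions 97–108.
Amplicon spans positions 6–108: 103 bp.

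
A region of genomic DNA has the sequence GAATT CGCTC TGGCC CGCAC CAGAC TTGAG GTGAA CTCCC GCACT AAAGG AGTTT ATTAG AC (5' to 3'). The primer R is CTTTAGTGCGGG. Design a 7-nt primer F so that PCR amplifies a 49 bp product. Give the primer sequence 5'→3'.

5'-GAATTCG-3'

The reverse primer's reverse complement CCCGCACTAAAG matches the template at positions 38–49, so the product ends at position 49.
A 49 bp product then starts at position 49 − 49 + 1 = 1.
The forward primer is identical to the top strand there: GAATTCG.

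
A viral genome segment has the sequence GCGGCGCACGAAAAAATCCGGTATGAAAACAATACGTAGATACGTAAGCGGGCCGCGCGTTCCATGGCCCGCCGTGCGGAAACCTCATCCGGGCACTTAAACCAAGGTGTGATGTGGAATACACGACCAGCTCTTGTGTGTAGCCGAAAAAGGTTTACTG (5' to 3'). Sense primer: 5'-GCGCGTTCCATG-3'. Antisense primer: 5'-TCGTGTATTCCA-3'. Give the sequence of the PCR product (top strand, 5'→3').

Scanning the template, GCGCGTTCCATG occurs at positions 55–66; this primer anneals to the bottom strand there with its 3' end pointing downstream.
Reverse complement of the reverse primer: TGGAATACACGA. This occurs on the top strand at positions 115–126.
The product is the template from position 55 through 126 (72 bp).

5'-GCGCGTTCCATGGCCCGCCGTGCGGAAACCTCATCCGGGCACTTAAACCAAGGTGTGATGTGGAATACACGA-3'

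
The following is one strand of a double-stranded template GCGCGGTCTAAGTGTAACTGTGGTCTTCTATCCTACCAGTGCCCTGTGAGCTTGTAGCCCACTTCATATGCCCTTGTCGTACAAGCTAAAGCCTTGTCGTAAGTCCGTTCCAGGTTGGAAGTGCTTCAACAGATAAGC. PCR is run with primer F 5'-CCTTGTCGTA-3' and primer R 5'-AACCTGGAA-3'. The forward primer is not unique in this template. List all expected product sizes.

45 bp, 25 bp

The forward primer CCTTGTCGTA matches the top strand at positions 72–81, 92–101.
The reverse primer's reverse complement is TTCCAGGTT, matching at positions 108–116.
Each forward site pairs with the reverse site to give a product ending at position 116: sizes 45, 25 bp.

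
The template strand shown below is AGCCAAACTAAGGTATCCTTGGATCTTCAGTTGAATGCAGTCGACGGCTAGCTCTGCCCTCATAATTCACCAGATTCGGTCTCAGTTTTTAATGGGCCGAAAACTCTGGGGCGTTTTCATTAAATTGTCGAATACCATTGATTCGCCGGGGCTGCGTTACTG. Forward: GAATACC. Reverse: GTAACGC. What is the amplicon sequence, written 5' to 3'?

5'-GAATACCATTGATTCGCCGGGGCTGCGTTAC-3'

The forward primer matches the template at positions 130–136.
Reverse complement of the reverse primer: GCGTTAC. This occurs on the top strand at positions 154–160.
The product is the template from position 130 through 160 (31 bp).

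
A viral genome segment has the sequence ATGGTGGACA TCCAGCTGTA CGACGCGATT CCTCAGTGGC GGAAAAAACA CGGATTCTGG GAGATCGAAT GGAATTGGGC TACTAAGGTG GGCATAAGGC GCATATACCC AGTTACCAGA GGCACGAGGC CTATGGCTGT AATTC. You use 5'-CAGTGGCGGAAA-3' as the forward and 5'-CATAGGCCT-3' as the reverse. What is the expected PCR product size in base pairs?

102 bp

Forward primer CAGTGGCGGAAA is found on the top strand at positions 34–45.
Taking the reverse complement of CATAGGCCT gives AGGCCTATG, found at positions 127–135 on the template; the primer anneals here to the top strand with its 3' end pointing upstream.
The product runs from position 34 to position 135, so its length is 135 − 34 + 1 = 102 bp.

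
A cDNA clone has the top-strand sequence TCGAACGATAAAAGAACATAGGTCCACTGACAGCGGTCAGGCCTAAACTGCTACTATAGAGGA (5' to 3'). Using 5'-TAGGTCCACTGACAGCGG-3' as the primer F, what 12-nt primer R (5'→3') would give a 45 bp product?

5'-TCCTCTATAGTA-3'

The forward primer binds at positions 19–36, so a 45 bp product ends at position 19 + 45 − 1 = 63.
The reverse primer anneals to the top strand over positions 52–63, i.e. to TACTATAGAGGA.
Its sequence written 5'→3' is the reverse complement: TCCTCTATAGTA.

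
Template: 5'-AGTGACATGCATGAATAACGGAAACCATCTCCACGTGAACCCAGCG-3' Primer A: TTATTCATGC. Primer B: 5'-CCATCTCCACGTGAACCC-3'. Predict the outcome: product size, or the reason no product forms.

No product — the primers' 3' ends point away from each other.

Primer A (TTATTCATGC) has reverse complement GCATGAATAA, which matches the top strand at positions 9–18; primer A anneals to the top strand there with its 3' end pointing upstream toward position 9.
Primer B (CCATCTCCACGTGAACCC) matches the top strand directly at positions 25–42; it anneals to the bottom strand with its 3' end pointing downstream toward position 42.
The 3' ends diverge (primer A extends toward position 1, primer B toward position 46), so the primers never converge on a shared product.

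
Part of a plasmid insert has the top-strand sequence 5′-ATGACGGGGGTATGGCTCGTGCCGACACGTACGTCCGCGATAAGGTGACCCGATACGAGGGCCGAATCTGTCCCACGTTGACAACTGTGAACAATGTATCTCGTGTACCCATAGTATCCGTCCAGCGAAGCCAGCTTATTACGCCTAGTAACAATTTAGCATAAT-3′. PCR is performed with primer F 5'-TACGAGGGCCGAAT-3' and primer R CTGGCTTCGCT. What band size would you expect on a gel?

Forward primer TACGAGGGCCGAAT is found on the top strand at positions 54–67.
The reverse primer's reverse complement is AGCGAAGCCAG, which matches the template at positions 124–134.
Product length = (reverse-primer end) − (forward-primer start) + 1 = 134 − 54 + 1 = 81 bp.

81 bp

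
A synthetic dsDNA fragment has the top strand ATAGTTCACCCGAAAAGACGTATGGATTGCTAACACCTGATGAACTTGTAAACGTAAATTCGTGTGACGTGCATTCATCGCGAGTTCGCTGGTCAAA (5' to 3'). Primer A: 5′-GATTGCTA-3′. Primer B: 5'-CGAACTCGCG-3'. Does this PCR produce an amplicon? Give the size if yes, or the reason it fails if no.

Yes — a 64 bp product.

Primer A (GATTGCTA) matches the top strand at positions 25–32; it acts as a forward primer.
Primer B's reverse complement is CGCGAGTTCG, matching the top strand at positions 79–88; it acts as a reverse primer.
The 3' ends face each other across positions 25–88, giving a 64 bp product.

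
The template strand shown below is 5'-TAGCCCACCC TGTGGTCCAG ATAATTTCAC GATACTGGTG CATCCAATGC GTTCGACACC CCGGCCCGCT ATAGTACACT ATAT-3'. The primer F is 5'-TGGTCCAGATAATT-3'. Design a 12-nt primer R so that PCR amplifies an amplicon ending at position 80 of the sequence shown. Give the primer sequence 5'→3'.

5'-AGTGTACTATAG-3'

The forward primer binds at positions 13–26; the product's 3' end on the top strand is position 80.
The reverse primer anneals to the top strand over positions 69–80, i.e. to CTATAGTACACT.
Its sequence written 5'→3' is the reverse complement: AGTGTACTATAG.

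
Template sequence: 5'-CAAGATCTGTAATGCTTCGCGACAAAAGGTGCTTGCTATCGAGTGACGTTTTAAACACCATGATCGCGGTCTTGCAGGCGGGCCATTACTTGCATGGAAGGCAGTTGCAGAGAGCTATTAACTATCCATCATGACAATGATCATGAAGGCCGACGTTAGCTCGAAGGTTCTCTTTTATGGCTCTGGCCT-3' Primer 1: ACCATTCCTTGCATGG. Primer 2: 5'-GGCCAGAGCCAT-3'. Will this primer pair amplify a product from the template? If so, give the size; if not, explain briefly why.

No product — primer 1 has no binding site in the template.

Primer 1 (ACCATTCCTTGCATGG) does not match the top strand, and its reverse complement CCATGCAAGGAATGGT does not match either.
With no annealing site for primer 1, no amplification occurs.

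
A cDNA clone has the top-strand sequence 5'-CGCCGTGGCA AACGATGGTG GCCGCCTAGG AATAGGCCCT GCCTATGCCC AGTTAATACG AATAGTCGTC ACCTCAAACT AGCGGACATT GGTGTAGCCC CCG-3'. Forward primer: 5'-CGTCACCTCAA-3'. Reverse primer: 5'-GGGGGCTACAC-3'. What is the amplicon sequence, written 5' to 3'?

The forward primer matches the template at positions 67–77.
The reverse primer's reverse complement is GTGTAGCCCCC, which matches the template at positions 92–102.
The product is the template from position 67 through 102 (36 bp).

5'-CGTCACCTCAAACTAGCGGACATTGGTGTAGCCCCC-3'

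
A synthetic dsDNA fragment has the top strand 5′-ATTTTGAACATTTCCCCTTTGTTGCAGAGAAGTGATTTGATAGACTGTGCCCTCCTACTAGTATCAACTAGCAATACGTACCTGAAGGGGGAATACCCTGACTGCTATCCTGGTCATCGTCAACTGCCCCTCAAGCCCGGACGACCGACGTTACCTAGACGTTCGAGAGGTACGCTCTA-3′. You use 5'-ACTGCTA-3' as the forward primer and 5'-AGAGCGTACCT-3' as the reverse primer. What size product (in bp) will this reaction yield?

78 bp

Forward primer ACTGCTA is found on the top strand at positions 101–107.
The reverse primer's reverse complement is AGGTACGCTCT, which matches the template at positions 168–178.
Amplicon spans positions 101–178: 78 bp.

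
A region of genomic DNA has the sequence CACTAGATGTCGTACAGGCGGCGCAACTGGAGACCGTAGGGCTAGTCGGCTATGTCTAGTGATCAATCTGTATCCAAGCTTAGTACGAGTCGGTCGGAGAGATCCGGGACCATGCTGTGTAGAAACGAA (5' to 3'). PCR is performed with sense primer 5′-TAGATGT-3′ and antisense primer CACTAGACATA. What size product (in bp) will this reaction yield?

The forward primer matches the template at positions 4–10.
Taking the reverse complement of CACTAGACATA gives TATGTCTAGTG, found at positions 51–61 on the template; the primer anneals here to the top strand with its 3' end pointing upstream.
Product length = (reverse-primer end) − (forward-primer start) + 1 = 61 − 4 + 1 = 58 bp.

58 bp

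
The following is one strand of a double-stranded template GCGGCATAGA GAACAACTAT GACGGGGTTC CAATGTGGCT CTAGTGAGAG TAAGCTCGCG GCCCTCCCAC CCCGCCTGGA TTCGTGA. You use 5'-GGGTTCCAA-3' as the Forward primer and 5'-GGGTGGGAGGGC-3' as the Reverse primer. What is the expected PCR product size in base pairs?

Scanning the template, GGGTTCCAA occurs at positions 25–33; this primer anneals to the bottom strand there with its 3' end pointing downstream.
Reverse complement of the reverse primer: GCCCTCCCACCC. This occurs on the top strand at positions 61–72.
The product runs from position 25 to position 72, so its length is 72 − 25 + 1 = 48 bp.

48 bp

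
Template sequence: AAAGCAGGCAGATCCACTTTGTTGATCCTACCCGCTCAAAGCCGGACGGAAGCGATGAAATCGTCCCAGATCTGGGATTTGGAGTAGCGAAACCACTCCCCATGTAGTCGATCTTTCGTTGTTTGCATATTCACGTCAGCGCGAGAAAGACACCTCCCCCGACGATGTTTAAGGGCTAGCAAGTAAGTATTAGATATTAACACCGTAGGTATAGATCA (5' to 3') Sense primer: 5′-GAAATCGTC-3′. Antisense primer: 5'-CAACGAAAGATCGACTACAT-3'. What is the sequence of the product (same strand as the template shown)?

Forward primer GAAATCGTC is found on the top strand at positions 57–65.
The reverse primer's reverse complement is ATGTAGTCGATCTTTCGTTG, which matches the template at positions 102–121.
The product is the template from position 57 through 121 (65 bp).

5'-GAAATCGTCCCAGATCTGGGATTTGGAGTAGCGAAACCACTCCCCATGTAGTCGATCTTTCGTTG-3'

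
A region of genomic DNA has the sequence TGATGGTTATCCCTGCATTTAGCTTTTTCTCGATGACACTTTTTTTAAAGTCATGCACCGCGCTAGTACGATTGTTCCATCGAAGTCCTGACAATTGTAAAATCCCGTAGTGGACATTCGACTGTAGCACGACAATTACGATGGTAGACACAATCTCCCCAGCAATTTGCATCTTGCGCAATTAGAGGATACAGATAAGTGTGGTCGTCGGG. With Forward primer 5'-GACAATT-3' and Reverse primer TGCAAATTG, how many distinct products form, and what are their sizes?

The forward primer GACAATT matches the top strand at positions 90–96, 131–137.
The reverse primer's reverse complement is CAATTTGCA, matching at positions 163–171.
Each forward site pairs with the reverse site to give a product ending at position 171: sizes 82, 41 bp.

Two products: 82 bp, 41 bp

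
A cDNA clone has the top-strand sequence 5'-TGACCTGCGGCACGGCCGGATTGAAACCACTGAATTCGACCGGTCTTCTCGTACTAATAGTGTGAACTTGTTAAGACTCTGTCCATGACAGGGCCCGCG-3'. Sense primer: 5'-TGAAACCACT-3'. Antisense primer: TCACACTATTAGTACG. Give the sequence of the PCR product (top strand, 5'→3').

5'-TGAAACCACTGAATTCGACCGGTCTTCTCGTACTAATAGTGTGA-3'

The forward primer matches the template at positions 22–31.
Reverse complement of the reverse primer: CGTACTAATAGTGTGA. This occurs on the top strand at positions 50–65.
The product is the template from position 22 through 65 (44 bp).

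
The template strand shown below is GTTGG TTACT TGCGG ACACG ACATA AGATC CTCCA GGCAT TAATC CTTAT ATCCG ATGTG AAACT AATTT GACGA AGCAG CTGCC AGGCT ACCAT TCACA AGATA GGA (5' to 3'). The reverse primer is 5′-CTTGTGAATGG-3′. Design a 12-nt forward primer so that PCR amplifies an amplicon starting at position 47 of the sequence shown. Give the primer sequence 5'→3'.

5'-TTATATCCGATG-3'

The reverse primer's reverse complement CCATTCACAAG matches the template at positions 92–102; the product starts at position 47.
The forward primer is identical to the top strand over positions 47–58: TTATATCCGATG.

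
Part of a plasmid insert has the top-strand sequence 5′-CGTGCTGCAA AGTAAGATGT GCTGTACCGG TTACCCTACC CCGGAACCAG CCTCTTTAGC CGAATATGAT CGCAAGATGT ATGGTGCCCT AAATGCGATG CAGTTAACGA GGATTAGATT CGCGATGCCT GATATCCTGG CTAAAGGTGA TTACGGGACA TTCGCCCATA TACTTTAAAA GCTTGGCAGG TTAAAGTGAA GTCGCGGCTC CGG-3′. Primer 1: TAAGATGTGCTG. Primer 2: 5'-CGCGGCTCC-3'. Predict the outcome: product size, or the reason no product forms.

No product — both primers anneal to the same strand and extend in the same direction.

Primer 1 (TAAGATGTGCTG) matches the top strand at positions 13–24 (3' end points downstream).
Primer 2 (CGCGGCTCC) also matches the top strand directly, at positions 203–211 — its reverse complement GGAGCCGCG is not present.
Both primers anneal to the bottom strand with 3' ends pointing the same way, so neither can prime synthesis back toward the other.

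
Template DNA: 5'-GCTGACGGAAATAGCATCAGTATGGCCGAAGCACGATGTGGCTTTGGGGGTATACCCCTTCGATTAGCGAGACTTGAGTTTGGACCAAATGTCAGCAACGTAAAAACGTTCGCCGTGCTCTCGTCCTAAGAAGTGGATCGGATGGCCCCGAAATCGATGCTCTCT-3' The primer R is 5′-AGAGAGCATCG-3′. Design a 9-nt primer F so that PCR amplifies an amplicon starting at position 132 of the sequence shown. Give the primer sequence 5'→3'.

The reverse primer's reverse complement CGATGCTCTCT matches the template at positions 155–165; the product starts at position 132.
The forward primer is identical to the top strand over positions 132–140: AGTGGATCG.

5'-AGTGGATCG-3'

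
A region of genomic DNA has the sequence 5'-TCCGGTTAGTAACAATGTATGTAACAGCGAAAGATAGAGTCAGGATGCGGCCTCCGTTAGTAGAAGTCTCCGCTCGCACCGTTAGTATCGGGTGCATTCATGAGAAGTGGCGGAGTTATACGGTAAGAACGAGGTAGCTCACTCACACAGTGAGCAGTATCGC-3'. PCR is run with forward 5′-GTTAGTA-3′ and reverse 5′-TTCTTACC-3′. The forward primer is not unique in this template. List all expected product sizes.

125 bp, 74 bp, 49 bp

The forward primer GTTAGTA matches the top strand at positions 5–11, 56–62, 81–87.
The reverse primer's reverse complement is GGTAAGAA, matching at positions 122–129.
Each forward site pairs with the reverse site to give a product ending at position 129: sizes 125, 74, 49 bp.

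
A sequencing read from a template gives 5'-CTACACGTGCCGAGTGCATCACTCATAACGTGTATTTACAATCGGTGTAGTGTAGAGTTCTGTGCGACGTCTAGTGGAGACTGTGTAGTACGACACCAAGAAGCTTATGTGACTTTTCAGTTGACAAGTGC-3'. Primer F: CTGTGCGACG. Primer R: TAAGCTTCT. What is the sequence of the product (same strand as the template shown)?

5'-CTGTGCGACGTCTAGTGGAGACTGTGTAGTACGACACCAAGAAGCTTA-3'

The forward primer matches the template at positions 60–69.
Reverse complement of the reverse primer: AGAAGCTTA. This occurs on the top strand at positions 99–107.
The product is the template from position 60 through 107 (48 bp).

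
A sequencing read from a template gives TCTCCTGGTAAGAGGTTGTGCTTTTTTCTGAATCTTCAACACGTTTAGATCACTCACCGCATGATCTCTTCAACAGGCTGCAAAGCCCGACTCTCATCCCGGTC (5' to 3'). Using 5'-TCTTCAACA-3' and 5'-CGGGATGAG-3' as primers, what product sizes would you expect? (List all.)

69 bp, 35 bp

The forward primer TCTTCAACA matches the top strand at positions 33–41, 67–75.
The reverse primer's reverse complement is CTCATCCCG, matching at positions 93–101.
Each forward site pairs with the reverse site to give a product ending at position 101: sizes 69, 35 bp.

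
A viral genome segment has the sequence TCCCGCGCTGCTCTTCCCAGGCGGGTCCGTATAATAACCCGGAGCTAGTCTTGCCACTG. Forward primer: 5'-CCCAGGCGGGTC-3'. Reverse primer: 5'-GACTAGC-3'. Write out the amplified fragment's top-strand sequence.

Forward primer CCCAGGCGGGTC is found on the top strand at positions 16–27.
Taking the reverse complement of GACTAGC gives GCTAGTC, found at positions 44–50 on the template; the primer anneals here to the top strand with its 3' end pointing upstream.
The product is the template from position 16 through 50 (35 bp).

5'-CCCAGGCGGGTCCGTATAATAACCCGGAGCTAGTC-3'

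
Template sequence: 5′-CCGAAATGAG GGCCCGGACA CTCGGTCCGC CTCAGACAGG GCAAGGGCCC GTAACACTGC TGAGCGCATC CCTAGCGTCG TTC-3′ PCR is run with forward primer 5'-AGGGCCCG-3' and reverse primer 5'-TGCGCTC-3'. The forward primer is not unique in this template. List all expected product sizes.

60 bp, 25 bp

The forward primer AGGGCCCG matches the top strand at positions 9–16, 44–51.
The reverse primer's reverse complement is GAGCGCA, matching at positions 62–68.
Each forward site pairs with the reverse site to give a product ending at position 68: sizes 60, 25 bp.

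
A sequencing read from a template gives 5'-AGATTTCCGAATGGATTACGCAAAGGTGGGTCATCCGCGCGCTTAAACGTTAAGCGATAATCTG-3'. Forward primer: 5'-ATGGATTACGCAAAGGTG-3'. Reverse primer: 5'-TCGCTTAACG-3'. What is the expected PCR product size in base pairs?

Forward primer ATGGATTACGCAAAGGTG is found on the top strand at positions 11–28.
The reverse primer's reverse complement is CGTTAAGCGA, which matches the template at positions 48–57.
Product length = (reverse-primer end) − (forward-primer start) + 1 = 57 − 11 + 1 = 47 bp.

47 bp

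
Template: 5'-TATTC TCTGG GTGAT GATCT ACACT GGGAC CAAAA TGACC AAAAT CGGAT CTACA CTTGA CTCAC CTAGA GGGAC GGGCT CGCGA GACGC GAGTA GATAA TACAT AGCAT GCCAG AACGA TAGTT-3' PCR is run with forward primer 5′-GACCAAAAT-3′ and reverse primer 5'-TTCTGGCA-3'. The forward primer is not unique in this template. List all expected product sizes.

90 bp, 81 bp

The forward primer GACCAAAAT matches the top strand at positions 28–36, 37–45.
The reverse primer's reverse complement is TGCCAGAA, matching at positions 110–117.
Each forward site pairs with the reverse site to give a product ending at position 117: sizes 90, 81 bp.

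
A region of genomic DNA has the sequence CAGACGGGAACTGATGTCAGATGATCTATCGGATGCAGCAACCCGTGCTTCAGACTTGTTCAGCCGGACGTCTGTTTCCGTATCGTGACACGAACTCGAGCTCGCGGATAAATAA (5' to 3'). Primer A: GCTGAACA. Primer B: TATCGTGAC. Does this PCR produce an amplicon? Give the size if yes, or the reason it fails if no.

Primer A (GCTGAACA) has reverse complement TGTTCAGC, which matches the top strand at positions 57–64; primer A anneals to the top strand there with its 3' end pointing upstream toward position 57.
Primer B (TATCGTGAC) matches the top strand directly at positions 81–89; it anneals to the bottom strand with its 3' end pointing downstream toward position 89.
The 3' ends diverge (primer A extends toward position 1, primer B toward position 115), so the primers never converge on a shared product.

No product — the primers' 3' ends point away from each other.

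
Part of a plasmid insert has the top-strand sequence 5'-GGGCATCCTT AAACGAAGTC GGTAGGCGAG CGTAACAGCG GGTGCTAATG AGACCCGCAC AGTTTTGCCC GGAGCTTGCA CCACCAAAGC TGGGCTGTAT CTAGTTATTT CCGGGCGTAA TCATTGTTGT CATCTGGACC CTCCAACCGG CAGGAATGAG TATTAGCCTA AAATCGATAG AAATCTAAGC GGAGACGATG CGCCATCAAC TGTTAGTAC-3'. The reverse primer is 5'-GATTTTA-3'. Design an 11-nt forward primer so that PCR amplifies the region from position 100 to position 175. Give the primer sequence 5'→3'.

5'-TCTAGTTATTT-3'

The reverse primer's reverse complement TAAAATC matches the template at positions 169–175; the product starts at position 100.
The forward primer is identical to the top strand over positions 100–110: TCTAGTTATTT.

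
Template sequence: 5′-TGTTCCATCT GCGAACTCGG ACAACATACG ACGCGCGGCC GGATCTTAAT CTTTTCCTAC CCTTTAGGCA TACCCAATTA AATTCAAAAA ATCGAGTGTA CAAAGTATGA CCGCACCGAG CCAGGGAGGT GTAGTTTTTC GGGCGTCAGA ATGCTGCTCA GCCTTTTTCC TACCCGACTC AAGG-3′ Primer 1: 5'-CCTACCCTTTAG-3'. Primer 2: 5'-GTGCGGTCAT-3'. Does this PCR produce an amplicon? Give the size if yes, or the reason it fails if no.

Yes — a 61 bp product.

Primer 1 (CCTACCCTTTAG) matches the top strand at positions 56–67; it acts as a forward primer.
Primer 2's reverse complement is ATGACCGCAC, matching the top strand at positions 107–116; it acts as a reverse primer.
The 3' ends face each other across positions 56–116, giving a 61 bp product.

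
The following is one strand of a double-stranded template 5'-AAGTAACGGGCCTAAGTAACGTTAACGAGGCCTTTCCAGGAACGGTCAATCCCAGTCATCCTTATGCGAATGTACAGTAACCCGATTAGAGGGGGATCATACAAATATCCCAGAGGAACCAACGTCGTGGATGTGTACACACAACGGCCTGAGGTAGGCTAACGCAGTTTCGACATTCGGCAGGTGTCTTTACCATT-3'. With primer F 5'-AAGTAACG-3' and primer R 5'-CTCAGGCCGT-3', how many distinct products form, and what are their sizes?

Two products: 153 bp, 140 bp

The forward primer AAGTAACG matches the top strand at positions 1–8, 14–21.
The reverse primer's reverse complement is ACGGCCTGAG, matching at positions 144–153.
Each forward site pairs with the reverse site to give a product ending at position 153: sizes 153, 140 bp.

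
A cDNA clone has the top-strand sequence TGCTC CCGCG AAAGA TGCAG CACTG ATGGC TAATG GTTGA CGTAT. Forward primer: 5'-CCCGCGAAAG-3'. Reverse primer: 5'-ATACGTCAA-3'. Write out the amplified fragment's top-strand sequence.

5'-CCCGCGAAAGATGCAGCACTGATGGCTAATGGTTGACGTAT-3'

Forward primer CCCGCGAAAG is found on the top strand at positions 5–14.
Taking the reverse complement of ATACGTCAA gives TTGACGTAT, found at positions 37–45 on the template; the primer anneals here to the top strand with its 3' end pointing upstream.
The product is the template from position 5 through 45 (41 bp).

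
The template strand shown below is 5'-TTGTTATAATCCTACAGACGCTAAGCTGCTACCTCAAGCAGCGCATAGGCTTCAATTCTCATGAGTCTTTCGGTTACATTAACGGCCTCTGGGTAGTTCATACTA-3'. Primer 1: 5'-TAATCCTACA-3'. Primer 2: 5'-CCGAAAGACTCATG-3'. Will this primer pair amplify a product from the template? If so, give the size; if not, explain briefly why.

Yes — a 67 bp product.

Primer 1 (TAATCCTACA) matches the top strand at positions 7–16; it acts as a forward primer.
Primer 2's reverse complement is CATGAGTCTTTCGG, matching the top strand at positions 60–73; it acts as a reverse primer.
The 3' ends face each other across positions 7–73, giving a 67 bp product.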